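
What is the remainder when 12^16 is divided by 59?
Using repeated squaring. 16 = 16 (binary 10000). Repeated squaring mod 59: 12^1 ≡ 12; 12^2 ≡ 12² = 144 ≡ 26; 12^4 ≡ 26² = 676 ≡ 27; 12^8 ≡ 27² = 729 ≡ 21; 12^16 ≡ 21² = 441 ≡ 28. So 12^16 ≡ 28 (mod 59).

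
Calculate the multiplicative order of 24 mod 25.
Powers of 24 mod 25: 24^1≡24, 24^2≡1. Order = 2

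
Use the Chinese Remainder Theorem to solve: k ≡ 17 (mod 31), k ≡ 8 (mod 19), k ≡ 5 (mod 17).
141

Using the Chinese Remainder Theorem:
M = product of moduli = 10013
For equation 1: M_1 = 323, 323 ≡ 13 (mod 31), inverse of 323 mod 31 is 12 (check: 13 × 12 = 156 ≡ 1 (mod 31))
For equation 2: M_2 = 527, 527 ≡ 14 (mod 19), inverse of 527 mod 19 is 15 (check: 14 × 15 = 210 ≡ 1 (mod 19))
For equation 3: M_3 = 589, 589 ≡ 11 (mod 17), inverse of 589 mod 17 is 14 (check: 11 × 14 = 154 ≡ 1 (mod 17))
Combine: k ≡ Σ r_i×M_i×(M_i⁻¹ mod m_i) = 17×323×12 + 8×527×15 + 5×589×14 = 65892 + 63240 + 41230 = 170362
170362 mod 10013 = 141
k ≡ 141 (mod 10013)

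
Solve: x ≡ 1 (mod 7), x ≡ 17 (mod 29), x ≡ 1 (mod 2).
M = 7 × 29 × 2 = 406. M₁ = 58, y₁ ≡ 4 (mod 7). M₂ = 14, y₂ ≡ 27 (mod 29). M₃ = 203, y₃ ≡ 1 (mod 2). x = 1×58×4 + 17×14×27 + 1×203×1 ≡ 365 (mod 406)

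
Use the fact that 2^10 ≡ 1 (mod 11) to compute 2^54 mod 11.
By Fermat: 2^{10} ≡ 1 (mod 11). 54 = 5×10 + 4. So 2^{54} ≡ 2^{4} ≡ 5 (mod 11)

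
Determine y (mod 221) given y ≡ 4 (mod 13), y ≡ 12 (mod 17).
199

Using the Chinese Remainder Theorem:
M = product of moduli = 221
For equation 1: M_1 = 17, 17 ≡ 4 (mod 13), inverse of 17 mod 13 is 10 (check: 4 × 10 = 40 ≡ 1 (mod 13))
For equation 2: M_2 = 13, 13 ≡ 13 (mod 17), inverse of 13 mod 17 is 4 (check: 13 × 4 = 52 ≡ 1 (mod 17))
Combine: y ≡ Σ r_i×M_i×(M_i⁻¹ mod m_i) = 4×17×10 + 12×13×4 = 680 + 624 = 1304
1304 mod 221 = 199
y ≡ 199 (mod 221)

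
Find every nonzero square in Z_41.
QRs mod 41: {1, 2, 4, 5, 8, 9, 10, 16, 18, 20, 21, 23, 25, 31, 32, 33, 36, 37, 39, 40}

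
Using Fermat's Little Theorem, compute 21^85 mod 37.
By Fermat: 21^{36} ≡ 1 (mod 37). 85 = 2×36 + 13. So 21^{85} ≡ 21^{13} ≡ 28 (mod 37)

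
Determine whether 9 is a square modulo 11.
By Euler's criterion: 9^{5} ≡ 1 (mod 11). Since this equals 1, 9 is a QR.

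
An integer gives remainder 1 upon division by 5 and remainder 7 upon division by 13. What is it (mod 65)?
M = 5 × 13 = 65. M₁ = 13, y₁ ≡ 2 (mod 5). M₂ = 5, y₂ ≡ 8 (mod 13). m = 1×13×2 + 7×5×8 ≡ 46 (mod 65). The smallest positive such number is 46.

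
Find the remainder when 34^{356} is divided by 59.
By Fermat: 34^{58} ≡ 1 (mod 59). 356 = 6×58 + 8. So 34^{356} ≡ 34^{8} ≡ 19 (mod 59)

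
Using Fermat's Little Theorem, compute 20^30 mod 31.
By Fermat's Little Theorem, 20^{30} ≡ 1 (mod 31) since 31 is prime and gcd(20, 31) = 1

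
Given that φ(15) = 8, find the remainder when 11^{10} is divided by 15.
By Euler: 11^{8} ≡ 1 (mod 15) since gcd(11, 15) = 1. 10 = 1×8 + 2. So 11^{10} ≡ 11^{2} ≡ 1 (mod 15)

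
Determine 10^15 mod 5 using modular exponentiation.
Using repeated squaring. 10 ≡ 0 (mod 5). 15 = 8 + 4 + 2 + 1 (binary 1111). Repeated squaring mod 5: 0^1 ≡ 0; 0^2 ≡ 0² = 0 ≡ 0; 0^4 ≡ 0² = 0 ≡ 0; 0^8 ≡ 0² = 0 ≡ 0. Multiply: 10^15 ≡ 0^8 × 0^4 × 0^2 × 0^1 ≡ 0 × 0 × 0 × 0 (mod 5): 0 × 0 = 0 ≡ 0; 0 × 0 = 0 ≡ 0; 0 × 0 = 0 ≡ 0. So 10^15 ≡ 0 (mod 5).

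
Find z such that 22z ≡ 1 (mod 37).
22^(-1) ≡ 32 (mod 37). Verification: 22 × 32 = 704 ≡ 1 (mod 37)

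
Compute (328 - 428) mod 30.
20

(328 - 428) = -100
-100 mod 30 = 20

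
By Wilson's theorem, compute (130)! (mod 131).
By Wilson's theorem, (130)! ≡ -1 ≡ 130 (mod 131)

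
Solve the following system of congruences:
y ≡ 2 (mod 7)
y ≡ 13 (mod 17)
30

Using the Chinese Remainder Theorem:
M = product of moduli = 119
For equation 1: M_1 = 17, 17 ≡ 3 (mod 7), inverse of 17 mod 7 is 5 (check: 3 × 5 = 15 ≡ 1 (mod 7))
For equation 2: M_2 = 7, 7 ≡ 7 (mod 17), inverse of 7 mod 17 is 5 (check: 7 × 5 = 35 ≡ 1 (mod 17))
Combine: y ≡ Σ r_i×M_i×(M_i⁻¹ mod m_i) = 2×17×5 + 13×7×5 = 170 + 455 = 625
625 mod 119 = 30
y ≡ 30 (mod 119)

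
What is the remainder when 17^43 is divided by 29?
Using Fermat: 17^{28} ≡ 1 (mod 29). 43 ≡ 15 (mod 28). So 17^{43} ≡ 17^{15} ≡ 12 (mod 29)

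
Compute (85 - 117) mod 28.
24

(85 - 117) = -32
-32 mod 28 = 24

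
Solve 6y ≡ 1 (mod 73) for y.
61

Using Extended Euclidean Algorithm:
gcd(6, 73) = 1
Bezout coefficients: 6 × -12 + 73 × 1 = 1
So 6 × -12 ≡ 1 (mod 73)
The inverse is -12 mod 73 = 61
Verification: 6 × 61 = 366 = 5 × 73 + 1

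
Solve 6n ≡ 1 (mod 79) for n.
66

Using Extended Euclidean Algorithm:
gcd(6, 79) = 1
Bezout coefficients: 6 × -13 + 79 × 1 = 1
So 6 × -13 ≡ 1 (mod 79)
The inverse is -13 mod 79 = 66
Verification: 6 × 66 = 396 = 5 × 79 + 1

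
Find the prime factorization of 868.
2^2 × 7 × 31

Divide by primes starting from smallest:
868 ÷ 2 = 434
434 ÷ 2 = 217
217 ÷ 7 = 31
31 ÷ 31 = 1

868 = 2^2 × 7 × 31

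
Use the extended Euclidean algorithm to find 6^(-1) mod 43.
Extended GCD: 6(-7) + 43(1) = 1. So 6^(-1) ≡ 36 ≡ 36 (mod 43). Verify: 6 × 36 = 216 ≡ 1 (mod 43)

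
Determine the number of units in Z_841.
812

Prime factorization: 841 = 29^2
Using the formula φ(n) = n × Π(1 - 1/p) for each prime factor p:
φ(841) = 841 × (1 - 1/29)
φ(841) = 812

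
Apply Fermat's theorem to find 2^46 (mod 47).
By Fermat's Little Theorem, 2^{46} ≡ 1 (mod 47) since 47 is prime and gcd(2, 47) = 1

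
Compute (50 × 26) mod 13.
0

(50 × 26) = 1300
1300 mod 13 = 0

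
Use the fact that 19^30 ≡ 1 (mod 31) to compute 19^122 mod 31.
By Fermat: 19^{30} ≡ 1 (mod 31). 122 = 4×30 + 2. So 19^{122} ≡ 19^{2} ≡ 20 (mod 31)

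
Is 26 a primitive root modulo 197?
p - 1 = 196 has prime divisors 2, 7. Check 26^(196/q) mod 197 for each: 26^(196/2) = 26^98 ≡ 1, 26^(196/7) = 26^28 ≡ 114 (mod 197). Since 26^98 ≡ 1 (mod 197), the order of 26 divides 98 (in fact the order is 98) ≠ 196, so it is not a primitive root.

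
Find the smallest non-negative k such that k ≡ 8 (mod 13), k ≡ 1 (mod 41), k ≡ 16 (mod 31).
12137

Using the Chinese Remainder Theorem:
M = product of moduli = 16523
For equation 1: M_1 = 1271, 1271 ≡ 10 (mod 13), inverse of 1271 mod 13 is 4 (check: 10 × 4 = 40 ≡ 1 (mod 13))
For equation 2: M_2 = 403, 403 ≡ 34 (mod 41), inverse of 403 mod 41 is 35 (check: 34 × 35 = 1190 ≡ 1 (mod 41))
For equation 3: M_3 = 533, 533 ≡ 6 (mod 31), inverse of 533 mod 31 is 26 (check: 6 × 26 = 156 ≡ 1 (mod 31))
Combine: k ≡ Σ r_i×M_i×(M_i⁻¹ mod m_i) = 8×1271×4 + 1×403×35 + 16×533×26 = 40672 + 14105 + 221728 = 276505
276505 mod 16523 = 12137
k ≡ 12137 (mod 16523)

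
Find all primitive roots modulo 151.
Primitive roots mod 151: {6, 7, 12, 13, 14, 15, 30, 35, 48, 51, 52, 54, 56, 61, 63, 71, 77, 82, 89, 93, 96, 102, 104, 106, 108, 109, 111, 112, 114, 115, 117, 120, 126, 129, 130, 133, 134, 140, 141, 146}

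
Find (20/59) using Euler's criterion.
(20/59) = 20^{29} mod 59 = 1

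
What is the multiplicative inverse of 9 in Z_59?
9^(-1) ≡ 46 (mod 59). Verification: 9 × 46 = 414 ≡ 1 (mod 59)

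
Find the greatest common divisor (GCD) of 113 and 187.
1

Using the Euclidean algorithm:
113 = 0 × 187 + 113
187 = 1 × 113 + 74
113 = 1 × 74 + 39
74 = 1 × 39 + 35
39 = 1 × 35 + 4
35 = 8 × 4 + 3
4 = 1 × 3 + 1
3 = 3 × 1 + 0

GCD(113, 187) = 1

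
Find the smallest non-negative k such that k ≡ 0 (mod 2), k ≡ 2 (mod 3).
2

Using the Chinese Remainder Theorem:
M = product of moduli = 6
For equation 1: M_1 = 3, 3 ≡ 1 (mod 2), inverse of 3 mod 2 is 1 (check: 1 × 1 = 1 ≡ 1 (mod 2))
For equation 2: M_2 = 2, 2 ≡ 2 (mod 3), inverse of 2 mod 3 is 2 (check: 2 × 2 = 4 ≡ 1 (mod 3))
Combine: k ≡ Σ r_i×M_i×(M_i⁻¹ mod m_i) = 0×3×1 + 2×2×2 = 0 + 8 = 8
8 mod 6 = 2
k ≡ 2 (mod 6)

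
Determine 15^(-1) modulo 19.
15^(-1) ≡ 14 (mod 19). Verification: 15 × 14 = 210 ≡ 1 (mod 19)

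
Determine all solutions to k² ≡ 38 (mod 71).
The square roots of 38 mod 71 are 40 and 31. Verify: 40² = 1600 ≡ 38 (mod 71)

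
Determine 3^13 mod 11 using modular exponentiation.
Using Fermat: 3^{10} ≡ 1 (mod 11). 13 ≡ 3 (mod 10). So 3^{13} ≡ 3^{3} ≡ 5 (mod 11)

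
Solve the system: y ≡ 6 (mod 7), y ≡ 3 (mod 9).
M = 7 × 9 = 63. M₁ = 9, y₁ ≡ 4 (mod 7). M₂ = 7, y₂ ≡ 4 (mod 9). y = 6×9×4 + 3×7×4 ≡ 48 (mod 63)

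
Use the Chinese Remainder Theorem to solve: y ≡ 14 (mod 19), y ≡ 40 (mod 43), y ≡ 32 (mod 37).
2104

Using the Chinese Remainder Theorem:
M = product of moduli = 30229
For equation 1: M_1 = 1591, 1591 ≡ 14 (mod 19), inverse of 1591 mod 19 is 15 (check: 14 × 15 = 210 ≡ 1 (mod 19))
For equation 2: M_2 = 703, 703 ≡ 15 (mod 43), inverse of 703 mod 43 is 23 (check: 15 × 23 = 345 ≡ 1 (mod 43))
For equation 3: M_3 = 817, 817 ≡ 3 (mod 37), inverse of 817 mod 37 is 25 (check: 3 × 25 = 75 ≡ 1 (mod 37))
Combine: y ≡ Σ r_i×M_i×(M_i⁻¹ mod m_i) = 14×1591×15 + 40×703×23 + 32×817×25 = 334110 + 646760 + 653600 = 1634470
1634470 mod 30229 = 2104
y ≡ 2104 (mod 30229)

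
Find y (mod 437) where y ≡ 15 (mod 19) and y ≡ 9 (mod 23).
M = 19 × 23 = 437. M₁ = 23, y₁ ≡ 5 (mod 19). M₂ = 19, y₂ ≡ 17 (mod 23). y = 15×23×5 + 9×19×17 ≡ 262 (mod 437)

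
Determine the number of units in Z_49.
42

Prime factorization: 49 = 7^2
Using the formula φ(n) = n × Π(1 - 1/p) for each prime factor p:
φ(49) = 49 × (1 - 1/7)
φ(49) = 42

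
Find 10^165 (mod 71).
Using Fermat: 10^{70} ≡ 1 (mod 71). 165 ≡ 25 (mod 70). So 10^{165} ≡ 10^{25} ≡ 45 (mod 71)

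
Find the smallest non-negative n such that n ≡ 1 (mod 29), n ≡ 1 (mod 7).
1

Using the Chinese Remainder Theorem:
M = product of moduli = 203
For equation 1: M_1 = 7, 7 ≡ 7 (mod 29), inverse of 7 mod 29 is 25 (check: 7 × 25 = 175 ≡ 1 (mod 29))
For equation 2: M_2 = 29, 29 ≡ 1 (mod 7), inverse of 29 mod 7 is 1 (check: 1 × 1 = 1 ≡ 1 (mod 7))
Combine: n ≡ Σ r_i×M_i×(M_i⁻¹ mod m_i) = 1×7×25 + 1×29×1 = 175 + 29 = 204
204 mod 203 = 1
n ≡ 1 (mod 203)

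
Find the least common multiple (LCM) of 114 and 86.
4902

First find GCD(114, 86) using the Euclidean algorithm:
114 = 1 × 86 + 28
86 = 3 × 28 + 2
28 = 14 × 2 + 0
GCD(114, 86) = 2

LCM formula: LCM(a, b) = (a × b) / GCD(a, b)
LCM(114, 86) = (114 × 86) / 2
LCM(114, 86) = 9804 / 2
LCM(114, 86) = 4902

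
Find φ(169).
156

Prime factorization: 169 = 13^2
Using the formula φ(n) = n × Π(1 - 1/p) for each prime factor p:
φ(169) = 169 × (1 - 1/13)
φ(169) = 156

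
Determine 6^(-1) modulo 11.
6^(-1) ≡ 2 (mod 11). Verification: 6 × 2 = 12 ≡ 1 (mod 11)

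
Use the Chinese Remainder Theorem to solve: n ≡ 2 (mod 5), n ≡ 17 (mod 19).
17

Using the Chinese Remainder Theorem:
M = product of moduli = 95
For equation 1: M_1 = 19, 19 ≡ 4 (mod 5), inverse of 19 mod 5 is 4 (check: 4 × 4 = 16 ≡ 1 (mod 5))
For equation 2: M_2 = 5, 5 ≡ 5 (mod 19), inverse of 5 mod 19 is 4 (check: 5 × 4 = 20 ≡ 1 (mod 19))
Combine: n ≡ Σ r_i×M_i×(M_i⁻¹ mod m_i) = 2×19×4 + 17×5×4 = 152 + 340 = 492
492 mod 95 = 17
n ≡ 17 (mod 95)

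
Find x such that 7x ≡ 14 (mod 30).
2

Since gcd(7, 30) = 1 divides 14, a solution exists.
Multiply both sides by the inverse of 7 mod 30:
  7^(-1) mod 30 = 13
  x ≡ 13 × 14 ≡ 182 ≡ 2 (mod 30)
Verification: 7 × 2 = 14 = 0 × 30 + 14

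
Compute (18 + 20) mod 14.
10

(18 + 20) = 38
38 mod 14 = 10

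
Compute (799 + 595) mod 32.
18

(799 + 595) = 1394
1394 mod 32 = 18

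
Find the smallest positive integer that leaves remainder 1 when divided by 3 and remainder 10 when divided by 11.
M = 3 × 11 = 33. M₁ = 11, y₁ ≡ 2 (mod 3). M₂ = 3, y₂ ≡ 4 (mod 11). t = 1×11×2 + 10×3×4 ≡ 10 (mod 33). The smallest positive such number is 10.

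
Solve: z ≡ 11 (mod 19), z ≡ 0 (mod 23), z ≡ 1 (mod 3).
M = 19 × 23 × 3 = 1311. M₁ = 69, y₁ ≡ 8 (mod 19). M₂ = 57, y₂ ≡ 21 (mod 23). M₃ = 437, y₃ ≡ 2 (mod 3). z = 11×69×8 + 0×57×21 + 1×437×2 ≡ 391 (mod 1311)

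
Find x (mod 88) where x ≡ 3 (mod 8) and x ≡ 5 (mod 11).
M = 8 × 11 = 88. M₁ = 11, y₁ ≡ 3 (mod 8). M₂ = 8, y₂ ≡ 7 (mod 11). x = 3×11×3 + 5×8×7 ≡ 27 (mod 88)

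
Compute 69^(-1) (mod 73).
18

Using Extended Euclidean Algorithm:
gcd(69, 73) = 1
Bezout coefficients: 69 × 18 + 73 × -17 = 1
So 69 × 18 ≡ 1 (mod 73)
The inverse is 18 mod 73 = 18
Verification: 69 × 18 = 1242 = 17 × 73 + 1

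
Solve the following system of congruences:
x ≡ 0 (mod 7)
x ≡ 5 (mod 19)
119

Using the Chinese Remainder Theorem:
M = product of moduli = 133
For equation 1: M_1 = 19, 19 ≡ 5 (mod 7), inverse of 19 mod 7 is 3 (check: 5 × 3 = 15 ≡ 1 (mod 7))
For equation 2: M_2 = 7, 7 ≡ 7 (mod 19), inverse of 7 mod 19 is 11 (check: 7 × 11 = 77 ≡ 1 (mod 19))
Combine: x ≡ Σ r_i×M_i×(M_i⁻¹ mod m_i) = 0×19×3 + 5×7×11 = 0 + 385 = 385
385 mod 133 = 119
x ≡ 119 (mod 133)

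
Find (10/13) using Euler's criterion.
(10/13) = 10^{6} mod 13 = 1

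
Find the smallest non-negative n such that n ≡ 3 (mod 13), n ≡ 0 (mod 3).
3

Using the Chinese Remainder Theorem:
M = product of moduli = 39
For equation 1: M_1 = 3, 3 ≡ 3 (mod 13), inverse of 3 mod 13 is 9 (check: 3 × 9 = 27 ≡ 1 (mod 13))
For equation 2: M_2 = 13, 13 ≡ 1 (mod 3), inverse of 13 mod 3 is 1 (check: 1 × 1 = 1 ≡ 1 (mod 3))
Combine: n ≡ Σ r_i×M_i×(M_i⁻¹ mod m_i) = 3×3×9 + 0×13×1 = 81 + 0 = 81
81 mod 39 = 3
n ≡ 3 (mod 39)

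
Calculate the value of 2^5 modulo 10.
5 = 4 + 1 (binary 101). Repeated squaring mod 10: 2^1 ≡ 2; 2^2 ≡ 2² = 4 ≡ 4; 2^4 ≡ 4² = 16 ≡ 6. Multiply: 2^5 = 2^4 × 2^1 ≡ 6 × 2 (mod 10): 6 × 2 = 12 ≡ 2. So 2^5 ≡ 2 (mod 10).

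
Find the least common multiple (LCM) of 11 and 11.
11

First find GCD(11, 11) using the Euclidean algorithm:
11 = 1 × 11 + 0
GCD(11, 11) = 11

LCM formula: LCM(a, b) = (a × b) / GCD(a, b)
LCM(11, 11) = (11 × 11) / 11
LCM(11, 11) = 121 / 11
LCM(11, 11) = 11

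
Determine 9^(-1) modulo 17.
9^(-1) ≡ 2 (mod 17). Verification: 9 × 2 = 18 ≡ 1 (mod 17)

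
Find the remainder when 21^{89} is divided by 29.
By Fermat: 21^{28} ≡ 1 (mod 29). 89 = 3×28 + 5. So 21^{89} ≡ 21^{5} ≡ 2 (mod 29)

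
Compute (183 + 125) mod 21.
14

(183 + 125) = 308
308 mod 21 = 14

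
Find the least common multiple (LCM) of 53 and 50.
2650

First find GCD(53, 50) using the Euclidean algorithm:
53 = 1 × 50 + 3
50 = 16 × 3 + 2
3 = 1 × 2 + 1
2 = 2 × 1 + 0
GCD(53, 50) = 1

LCM formula: LCM(a, b) = (a × b) / GCD(a, b)
LCM(53, 50) = (53 × 50) / 1
LCM(53, 50) = 2650 / 1
LCM(53, 50) = 2650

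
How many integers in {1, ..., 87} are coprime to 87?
56

Prime factorization: 87 = 3 × 29
Using the formula φ(n) = n × Π(1 - 1/p) for each prime factor p:
φ(87) = 87 × (1 - 1/3) × (1 - 1/29)
φ(87) = 56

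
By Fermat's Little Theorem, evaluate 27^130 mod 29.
By Fermat: 27^{28} ≡ 1 (mod 29). 130 = 4×28 + 18. So 27^{130} ≡ 27^{18} ≡ 13 (mod 29)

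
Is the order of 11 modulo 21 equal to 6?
Yes, ord_21(11) = 6.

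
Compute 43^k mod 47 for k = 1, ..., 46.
g^1, g^2, ..., g^{46} mod 47: {43, 16, 30, 21, 10, 7, 19, 18, 22, 6, 23, 2, 39, 32, 13, 42, 20, 14, 38, 36, 44, 12, 46, 4, 31, 17, 26, 37, 40, 28, 29, 25, 41, 24, 45, 8, 15, 34, 5, 27, 33, 9, 11, 3, 35, 1}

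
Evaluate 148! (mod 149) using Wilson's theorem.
By Wilson's theorem, (148)! ≡ -1 ≡ 148 (mod 149)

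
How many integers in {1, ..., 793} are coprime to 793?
720

Prime factorization: 793 = 13 × 61
Using the formula φ(n) = n × Π(1 - 1/p) for each prime factor p:
φ(793) = 793 × (1 - 1/13) × (1 - 1/61)
φ(793) = 720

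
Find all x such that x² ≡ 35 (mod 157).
The square roots of 35 mod 157 are 52 and 105. Verify: 52² = 2704 ≡ 35 (mod 157)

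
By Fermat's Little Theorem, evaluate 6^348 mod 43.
By Fermat: 6^{42} ≡ 1 (mod 43). 348 ≡ 12 (mod 42). So 6^{348} ≡ 6^{12} ≡ 1 (mod 43)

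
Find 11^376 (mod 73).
Using Fermat: 11^{72} ≡ 1 (mod 73). 376 ≡ 16 (mod 72). So 11^{376} ≡ 11^{16} ≡ 4 (mod 73)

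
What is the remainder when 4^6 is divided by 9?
6 = 4 + 2 (binary 110). Repeated squaring mod 9: 4^1 ≡ 4; 4^2 ≡ 4² = 16 ≡ 7; 4^4 ≡ 7² = 49 ≡ 4. Multiply: 4^6 = 4^4 × 4^2 ≡ 4 × 7 (mod 9): 4 × 7 = 28 ≡ 1. So 4^6 ≡ 1 (mod 9).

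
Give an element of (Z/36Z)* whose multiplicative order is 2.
35 has order 2 mod 36 since 35^{2} ≡ 1 (mod 36) and no smaller power works.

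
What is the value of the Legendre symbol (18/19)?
(18/19) = 18^{9} mod 19 = -1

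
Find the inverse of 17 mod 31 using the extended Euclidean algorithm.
Extended GCD: 17(11) + 31(-6) = 1. So 17^(-1) ≡ 11 ≡ 11 (mod 31). Verify: 17 × 11 = 187 ≡ 1 (mod 31)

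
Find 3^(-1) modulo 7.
5

Using Extended Euclidean Algorithm:
gcd(3, 7) = 1
Bezout coefficients: 3 × -2 + 7 × 1 = 1
So 3 × -2 ≡ 1 (mod 7)
The inverse is -2 mod 7 = 5
Verification: 3 × 5 = 15 = 2 × 7 + 1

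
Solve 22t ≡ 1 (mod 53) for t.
41

Using Extended Euclidean Algorithm:
gcd(22, 53) = 1
Bezout coefficients: 22 × -12 + 53 × 5 = 1
So 22 × -12 ≡ 1 (mod 53)
The inverse is -12 mod 53 = 41
Verification: 22 × 41 = 902 = 17 × 53 + 1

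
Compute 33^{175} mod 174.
57

Using successive squaring:
Binary expansion of 175: 10101111
Powers of 33 mod 174 (each is the square of the previous):
  33^1 ≡ 33 (mod 174)
  33^2 ≡ 33² = 1089 ≡ 45 (mod 174)
  33^4 ≡ 45² = 2025 ≡ 111 (mod 174)
  33^8 ≡ 111² = 12321 ≡ 141 (mod 174)
  33^16 ≡ 141² = 19881 ≡ 45 (mod 174)
  33^32 ≡ 45² = 2025 ≡ 111 (mod 174)
  33^64 ≡ 111² = 12321 ≡ 141 (mod 174)
  33^128 ≡ 141² = 19881 ≡ 45 (mod 174)
175 = 128 + 32 + 8 + 4 + 2 + 1, so 33^175 = 33^128 × 33^32 × 33^8 × 33^4 × 33^2 × 33^1 ≡ 45 × 111 × 141 × 111 × 45 × 33 (mod 174)
Multiplying step by step:
  45 × 111 = 4995 ≡ 123 (mod 174)
  123 × 141 = 17343 ≡ 117 (mod 174)
  117 × 111 = 12987 ≡ 111 (mod 174)
  111 × 45 = 4995 ≡ 123 (mod 174)
  123 × 33 = 4059 ≡ 57 (mod 174)
Result: 33^175 ≡ 57 (mod 174)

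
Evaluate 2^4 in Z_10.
4 = 4 (binary 100). Repeated squaring mod 10: 2^1 ≡ 2; 2^2 ≡ 2² = 4 ≡ 4; 2^4 ≡ 4² = 16 ≡ 6. So 2^4 ≡ 6 (mod 10).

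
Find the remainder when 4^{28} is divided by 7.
By Fermat: 4^{6} ≡ 1 (mod 7). 28 = 4×6 + 4. So 4^{28} ≡ 4^{4} ≡ 4 (mod 7)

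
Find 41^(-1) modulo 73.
57

Using Extended Euclidean Algorithm:
gcd(41, 73) = 1
Bezout coefficients: 41 × -16 + 73 × 9 = 1
So 41 × -16 ≡ 1 (mod 73)
The inverse is -16 mod 73 = 57
Verification: 41 × 57 = 2337 = 32 × 73 + 1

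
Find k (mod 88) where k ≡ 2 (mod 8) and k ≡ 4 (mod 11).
M = 8 × 11 = 88. M₁ = 11, y₁ ≡ 3 (mod 8). M₂ = 8, y₂ ≡ 7 (mod 11). k = 2×11×3 + 4×8×7 ≡ 26 (mod 88)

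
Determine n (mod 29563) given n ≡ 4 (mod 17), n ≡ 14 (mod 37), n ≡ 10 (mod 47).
29244

Using the Chinese Remainder Theorem:
M = product of moduli = 29563
For equation 1: M_1 = 1739, 1739 ≡ 5 (mod 17), inverse of 1739 mod 17 is 7 (check: 5 × 7 = 35 ≡ 1 (mod 17))
For equation 2: M_2 = 799, 799 ≡ 22 (mod 37), inverse of 799 mod 37 is 32 (check: 22 × 32 = 704 ≡ 1 (mod 37))
For equation 3: M_3 = 629, 629 ≡ 18 (mod 47), inverse of 629 mod 47 is 34 (check: 18 × 34 = 612 ≡ 1 (mod 47))
Combine: n ≡ Σ r_i×M_i×(M_i⁻¹ mod m_i) = 4×1739×7 + 14×799×32 + 10×629×34 = 48692 + 357952 + 213860 = 620504
620504 mod 29563 = 29244
n ≡ 29244 (mod 29563)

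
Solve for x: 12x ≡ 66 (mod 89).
50

Since gcd(12, 89) = 1 divides 66, a solution exists.
Multiply both sides by the inverse of 12 mod 89:
  12^(-1) mod 89 = 52
  x ≡ 52 × 66 ≡ 3432 ≡ 50 (mod 89)
Verification: 12 × 50 = 600 = 6 × 89 + 66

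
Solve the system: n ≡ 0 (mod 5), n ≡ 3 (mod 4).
M = 5 × 4 = 20. M₁ = 4, y₁ ≡ 4 (mod 5). M₂ = 5, y₂ ≡ 1 (mod 4). n = 0×4×4 + 3×5×1 ≡ 15 (mod 20)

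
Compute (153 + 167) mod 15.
5

(153 + 167) = 320
320 mod 15 = 5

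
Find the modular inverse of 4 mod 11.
4^(-1) ≡ 3 (mod 11). Verification: 4 × 3 = 12 ≡ 1 (mod 11)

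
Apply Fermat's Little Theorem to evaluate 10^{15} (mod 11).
10

By Fermat's Little Theorem, a^(p-1) ≡ 1 (mod p) for prime p and gcd(a, p) = 1
Here p = 11, so 10^10 ≡ 1 (mod 11)
We can reduce the exponent: 15 mod 10 = 5
So 10^15 ≡ 10^5 (mod 11)
Computing: 10^5 mod 11 = 10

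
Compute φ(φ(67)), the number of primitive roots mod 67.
Number of primitive roots mod 67 = φ(66) = 20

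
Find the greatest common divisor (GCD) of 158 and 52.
2

Using the Euclidean algorithm:
158 = 3 × 52 + 2
52 = 26 × 2 + 0

GCD(158, 52) = 2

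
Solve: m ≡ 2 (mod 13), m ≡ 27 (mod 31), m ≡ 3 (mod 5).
M = 13 × 31 × 5 = 2015. M₁ = 155, y₁ ≡ 12 (mod 13). M₂ = 65, y₂ ≡ 21 (mod 31). M₃ = 403, y₃ ≡ 2 (mod 5). m = 2×155×12 + 27×65×21 + 3×403×2 ≡ 678 (mod 2015)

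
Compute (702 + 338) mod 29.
25

(702 + 338) = 1040
1040 mod 29 = 25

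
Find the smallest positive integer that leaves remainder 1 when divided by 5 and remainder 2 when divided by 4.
M = 5 × 4 = 20. M₁ = 4, y₁ ≡ 4 (mod 5). M₂ = 5, y₂ ≡ 1 (mod 4). z = 1×4×4 + 2×5×1 ≡ 6 (mod 20). The smallest positive such number is 6.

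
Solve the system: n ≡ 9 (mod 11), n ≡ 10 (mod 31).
M = 11 × 31 = 341. M₁ = 31, y₁ ≡ 5 (mod 11). M₂ = 11, y₂ ≡ 17 (mod 31). n = 9×31×5 + 10×11×17 ≡ 196 (mod 341)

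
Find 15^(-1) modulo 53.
46

Using Extended Euclidean Algorithm:
gcd(15, 53) = 1
Bezout coefficients: 15 × -7 + 53 × 2 = 1
So 15 × -7 ≡ 1 (mod 53)
The inverse is -7 mod 53 = 46
Verification: 15 × 46 = 690 = 13 × 53 + 1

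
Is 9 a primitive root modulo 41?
p - 1 = 40 has prime divisors 2, 5. Check 9^(40/q) mod 41 for each: 9^(40/2) = 9^20 ≡ 1, 9^(40/5) = 9^8 ≡ 1 (mod 41). Since 9^20 ≡ 1 (mod 41), the order of 9 divides 20 (in fact the order is 4) ≠ 40, so it is not a primitive root.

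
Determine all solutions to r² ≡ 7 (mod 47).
The square roots of 7 mod 47 are 17 and 30. Verify: 17² = 289 ≡ 7 (mod 47)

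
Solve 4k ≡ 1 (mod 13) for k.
10

Using Extended Euclidean Algorithm:
gcd(4, 13) = 1
Bezout coefficients: 4 × -3 + 13 × 1 = 1
So 4 × -3 ≡ 1 (mod 13)
The inverse is -3 mod 13 = 10
Verification: 4 × 10 = 40 = 3 × 13 + 1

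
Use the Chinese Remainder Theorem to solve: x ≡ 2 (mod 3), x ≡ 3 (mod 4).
M = 3 × 4 = 12. M₁ = 4, y₁ ≡ 1 (mod 3). M₂ = 3, y₂ ≡ 3 (mod 4). x = 2×4×1 + 3×3×3 ≡ 11 (mod 12)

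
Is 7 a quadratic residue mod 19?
By Euler's criterion: 7^{9} ≡ 1 (mod 19). Since this equals 1, 7 is a QR.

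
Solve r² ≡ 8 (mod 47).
The square roots of 8 mod 47 are 14 and 33. Verify: 14² = 196 ≡ 8 (mod 47)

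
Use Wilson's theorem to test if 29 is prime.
(28)! mod 29 = 28. Since 28 ≡ -1 (mod 29), 29 is prime.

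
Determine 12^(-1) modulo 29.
12^(-1) ≡ 17 (mod 29). Verification: 12 × 17 = 204 ≡ 1 (mod 29)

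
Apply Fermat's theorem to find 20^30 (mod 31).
By Fermat's Little Theorem, 20^{30} ≡ 1 (mod 31) since 31 is prime and gcd(20, 31) = 1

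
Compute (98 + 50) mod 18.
4

(98 + 50) = 148
148 mod 18 = 4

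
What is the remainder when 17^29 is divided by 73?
Using repeated squaring. 29 = 16 + 8 + 4 + 1 (binary 11101). Repeated squaring mod 73: 17^1 ≡ 17; 17^2 ≡ 17² = 289 ≡ 70; 17^4 ≡ 70² = 4900 ≡ 9; 17^8 ≡ 9² = 81 ≡ 8; 17^16 ≡ 8² = 64 ≡ 64. Multiply: 17^29 = 17^16 × 17^8 × 17^4 × 17^1 ≡ 64 × 8 × 9 × 17 (mod 73): 64 × 8 = 512 ≡ 1; 1 × 9 = 9 ≡ 9; 9 × 17 = 153 ≡ 7. So 17^29 ≡ 7 (mod 73).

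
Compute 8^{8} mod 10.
6

Using successive squaring:
Binary expansion of 8: 1000
Powers of 8 mod 10 (each is the square of the previous):
  8^1 ≡ 8 (mod 10)
  8^2 ≡ 8² = 64 ≡ 4 (mod 10)
  8^4 ≡ 4² = 16 ≡ 6 (mod 10)
  8^8 ≡ 6² = 36 ≡ 6 (mod 10)
8 is a power of 2, so 8^8 is the last square: ≡ 6 (mod 10)
Result: 8^8 ≡ 6 (mod 10)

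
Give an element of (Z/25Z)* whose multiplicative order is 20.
2 has order 20 mod 25 since 2^{20} ≡ 1 (mod 25) and no smaller power works.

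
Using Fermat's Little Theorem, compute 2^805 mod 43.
By Fermat: 2^{42} ≡ 1 (mod 43). 805 ≡ 7 (mod 42). So 2^{805} ≡ 2^{7} ≡ 42 (mod 43)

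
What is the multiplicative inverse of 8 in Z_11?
7

Using Extended Euclidean Algorithm:
gcd(8, 11) = 1
Bezout coefficients: 8 × -4 + 11 × 3 = 1
So 8 × -4 ≡ 1 (mod 11)
The inverse is -4 mod 11 = 7
Verification: 8 × 7 = 56 = 5 × 11 + 1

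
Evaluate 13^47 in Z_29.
Using Fermat: 13^{28} ≡ 1 (mod 29). 47 ≡ 19 (mod 28). So 13^{47} ≡ 13^{19} ≡ 6 (mod 29)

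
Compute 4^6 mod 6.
6 = 4 + 2 (binary 110). Repeated squaring mod 6: 4^1 ≡ 4; 4^2 ≡ 4² = 16 ≡ 4; 4^4 ≡ 4² = 16 ≡ 4. Multiply: 4^6 = 4^4 × 4^2 ≡ 4 × 4 (mod 6): 4 × 4 = 16 ≡ 4. So 4^6 ≡ 4 (mod 6).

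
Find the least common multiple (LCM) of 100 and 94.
4700

First find GCD(100, 94) using the Euclidean algorithm:
100 = 1 × 94 + 6
94 = 15 × 6 + 4
6 = 1 × 4 + 2
4 = 2 × 2 + 0
GCD(100, 94) = 2

LCM formula: LCM(a, b) = (a × b) / GCD(a, b)
LCM(100, 94) = (100 × 94) / 2
LCM(100, 94) = 9400 / 2
LCM(100, 94) = 4700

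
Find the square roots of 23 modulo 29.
The square roots of 23 mod 29 are 20 and 9. Verify: 20² = 400 ≡ 23 (mod 29)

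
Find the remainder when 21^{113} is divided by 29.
By Fermat: 21^{28} ≡ 1 (mod 29). 113 = 4×28 + 1. So 21^{113} ≡ 21^{1} ≡ 21 (mod 29)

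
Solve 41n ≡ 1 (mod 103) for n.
98

Using Extended Euclidean Algorithm:
gcd(41, 103) = 1
Bezout coefficients: 41 × -5 + 103 × 2 = 1
So 41 × -5 ≡ 1 (mod 103)
The inverse is -5 mod 103 = 98
Verification: 41 × 98 = 4018 = 39 × 103 + 1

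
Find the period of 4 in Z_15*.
Powers of 4 mod 15: 4^1≡4, 4^2≡1. Order = 2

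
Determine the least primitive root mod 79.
p - 1 = 78 has prime divisors 2, 3, 13. h is a primitive root mod 79 iff h^(78/q) ≢ 1 (mod 79) for each such q.
h = 2: 2^39 ≡ 1, 2^26 ≡ 23, 2^6 ≡ 64 (mod 79); 2^39 ≡ 1, so not a primitive root.
h = 3: 3^39 ≡ 78, 3^26 ≡ 23, 3^6 ≡ 18 (mod 79); none is 1, so 3 has order 78 and is a primitive root.
The smallest primitive root mod 79 is g = 3.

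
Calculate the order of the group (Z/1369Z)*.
1332

Prime factorization: 1369 = 37^2
Using the formula φ(n) = n × Π(1 - 1/p) for each prime factor p:
φ(1369) = 1369 × (1 - 1/37)
φ(1369) = 1332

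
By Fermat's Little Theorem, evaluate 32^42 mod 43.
By Fermat's Little Theorem, 32^{42} ≡ 1 (mod 43) since 43 is prime and gcd(32, 43) = 1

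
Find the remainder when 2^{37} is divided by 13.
By Fermat: 2^{12} ≡ 1 (mod 13). 37 = 3×12 + 1. So 2^{37} ≡ 2^{1} ≡ 2 (mod 13)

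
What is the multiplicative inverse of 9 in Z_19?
9^(-1) ≡ 17 (mod 19). Verification: 9 × 17 = 153 ≡ 1 (mod 19)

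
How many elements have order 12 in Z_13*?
Number of primitive roots mod 13 = φ(12) = 4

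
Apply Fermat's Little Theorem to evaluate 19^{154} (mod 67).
37

By Fermat's Little Theorem, a^(p-1) ≡ 1 (mod p) for prime p and gcd(a, p) = 1
Here p = 67, so 19^66 ≡ 1 (mod 67)
We can reduce the exponent: 154 mod 66 = 22
So 19^154 ≡ 19^22 (mod 67)
Computing: 19^22 mod 67 = 37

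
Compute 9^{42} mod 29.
1

Using successive squaring:
Binary expansion of 42: 101010
Powers of 9 mod 29 (each is the square of the previous):
  9^1 ≡ 9 (mod 29)
  9^2 ≡ 9² = 81 ≡ 23 (mod 29)
  9^4 ≡ 23² = 529 ≡ 7 (mod 29)
  9^8 ≡ 7² = 49 ≡ 20 (mod 29)
  9^16 ≡ 20² = 400 ≡ 23 (mod 29)
  9^32 ≡ 23² = 529 ≡ 7 (mod 29)
42 = 32 + 8 + 2, so 9^42 = 9^32 × 9^8 × 9^2 ≡ 7 × 20 × 23 (mod 29)
Multiplying step by step:
  7 × 20 = 140 ≡ 24 (mod 29)
  24 × 23 = 552 ≡ 1 (mod 29)
Result: 9^42 ≡ 1 (mod 29)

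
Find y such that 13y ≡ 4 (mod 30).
28

Since gcd(13, 30) = 1 divides 4, a solution exists.
Multiply both sides by the inverse of 13 mod 30:
  13^(-1) mod 30 = 7
  x ≡ 7 × 4 ≡ 28 ≡ 28 (mod 30)
Verification: 13 × 28 = 364 = 12 × 30 + 4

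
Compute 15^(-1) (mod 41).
15^(-1) ≡ 11 (mod 41). Verification: 15 × 11 = 165 ≡ 1 (mod 41)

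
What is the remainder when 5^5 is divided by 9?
5 = 4 + 1 (binary 101). Repeated squaring mod 9: 5^1 ≡ 5; 5^2 ≡ 5² = 25 ≡ 7; 5^4 ≡ 7² = 49 ≡ 4. Multiply: 5^5 = 5^4 × 5^1 ≡ 4 × 5 (mod 9): 4 × 5 = 20 ≡ 2. So 5^5 ≡ 2 (mod 9).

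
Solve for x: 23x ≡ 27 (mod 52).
17

Since gcd(23, 52) = 1 divides 27, a solution exists.
Multiply both sides by the inverse of 23 mod 52:
  23^(-1) mod 52 = 43
  x ≡ 43 × 27 ≡ 1161 ≡ 17 (mod 52)
Verification: 23 × 17 = 391 = 7 × 52 + 27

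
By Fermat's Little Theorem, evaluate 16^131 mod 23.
By Fermat: 16^{22} ≡ 1 (mod 23). 131 = 5×22 + 21. So 16^{131} ≡ 16^{21} ≡ 13 (mod 23)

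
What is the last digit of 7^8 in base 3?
7 ≡ 1 (mod 3). 8 = 8 (binary 1000). Repeated squaring mod 3: 1^1 ≡ 1; 1^2 ≡ 1² = 1 ≡ 1; 1^4 ≡ 1² = 1 ≡ 1; 1^8 ≡ 1² = 1 ≡ 1. So 7^8 ≡ 1 (mod 3).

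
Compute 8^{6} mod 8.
0

Using successive squaring:
Binary expansion of 6: 110
Powers of 8 mod 8 (each is the square of the previous):
  8^1 ≡ 0 (mod 8)
  8^2 ≡ 0² = 0 ≡ 0 (mod 8)
  8^4 ≡ 0² = 0 ≡ 0 (mod 8)
6 = 4 + 2, so 8^6 = 8^4 × 8^2 ≡ 0 × 0 (mod 8)
Multiplying step by step:
  0 × 0 = 0 ≡ 0 (mod 8)
Result: 8^6 ≡ 0 (mod 8)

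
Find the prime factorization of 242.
2 × 11^2

Divide by primes starting from smallest:
242 ÷ 2 = 121
121 ÷ 11 = 11
11 ÷ 11 = 1

242 = 2 × 11^2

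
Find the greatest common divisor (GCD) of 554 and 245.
1

Using the Euclidean algorithm:
554 = 2 × 245 + 64
245 = 3 × 64 + 53
64 = 1 × 53 + 11
53 = 4 × 11 + 9
11 = 1 × 9 + 2
9 = 4 × 2 + 1
2 = 2 × 1 + 0

GCD(554, 245) = 1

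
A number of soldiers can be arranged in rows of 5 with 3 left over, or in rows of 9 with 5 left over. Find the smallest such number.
M = 5 × 9 = 45. M₁ = 9, y₁ ≡ 4 (mod 5). M₂ = 5, y₂ ≡ 2 (mod 9). m = 3×9×4 + 5×5×2 ≡ 23 (mod 45). The smallest positive such number is 23.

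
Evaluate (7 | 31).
(7/31) = 7^{15} mod 31 = 1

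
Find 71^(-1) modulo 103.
74

Using Extended Euclidean Algorithm:
gcd(71, 103) = 1
Bezout coefficients: 71 × -29 + 103 × 20 = 1
So 71 × -29 ≡ 1 (mod 103)
The inverse is -29 mod 103 = 74
Verification: 71 × 74 = 5254 = 51 × 103 + 1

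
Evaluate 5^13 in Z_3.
Using Fermat: 5^{2} ≡ 1 (mod 3). 13 ≡ 1 (mod 2). So 5^{13} ≡ 5^{1} ≡ 2 (mod 3)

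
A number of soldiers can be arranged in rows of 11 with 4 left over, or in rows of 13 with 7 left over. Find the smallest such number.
M = 11 × 13 = 143. M₁ = 13, y₁ ≡ 6 (mod 11). M₂ = 11, y₂ ≡ 6 (mod 13). y = 4×13×6 + 7×11×6 ≡ 59 (mod 143). The smallest positive such number is 59.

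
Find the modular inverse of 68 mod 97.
68^(-1) ≡ 10 (mod 97). Verification: 68 × 10 = 680 ≡ 1 (mod 97)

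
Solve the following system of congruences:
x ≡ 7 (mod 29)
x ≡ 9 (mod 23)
239

Using the Chinese Remainder Theorem:
M = product of moduli = 667
For equation 1: M_1 = 23, 23 ≡ 23 (mod 29), inverse of 23 mod 29 is 24 (check: 23 × 24 = 552 ≡ 1 (mod 29))
For equation 2: M_2 = 29, 29 ≡ 6 (mod 23), inverse of 29 mod 23 is 4 (check: 6 × 4 = 24 ≡ 1 (mod 23))
Combine: x ≡ Σ r_i×M_i×(M_i⁻¹ mod m_i) = 7×23×24 + 9×29×4 = 3864 + 1044 = 4908
4908 mod 667 = 239
x ≡ 239 (mod 667)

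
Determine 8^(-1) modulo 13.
8^(-1) ≡ 5 (mod 13). Verification: 8 × 5 = 40 ≡ 1 (mod 13)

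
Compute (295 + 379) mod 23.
7

(295 + 379) = 674
674 mod 23 = 7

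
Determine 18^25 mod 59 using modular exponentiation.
Using repeated squaring. 25 = 16 + 8 + 1 (binary 11001). Repeated squaring mod 59: 18^1 ≡ 18; 18^2 ≡ 18² = 324 ≡ 29; 18^4 ≡ 29² = 841 ≡ 15; 18^8 ≡ 15² = 225 ≡ 48; 18^16 ≡ 48² = 2304 ≡ 3. Multiply: 18^25 = 18^16 × 18^8 × 18^1 ≡ 3 × 48 × 18 (mod 59): 3 × 48 = 144 ≡ 26; 26 × 18 = 468 ≡ 55. So 18^25 ≡ 55 (mod 59).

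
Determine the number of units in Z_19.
18

Prime factorization: 19 = 19
Using the formula φ(n) = n × Π(1 - 1/p) for each prime factor p:
φ(19) = 19 × (1 - 1/19)
φ(19) = 18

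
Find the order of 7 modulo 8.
Powers of 7 mod 8: 7^1≡7, 7^2≡1. Order = 2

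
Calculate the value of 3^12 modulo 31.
Using repeated squaring. 12 = 8 + 4 (binary 1100). Repeated squaring mod 31: 3^1 ≡ 3; 3^2 ≡ 3² = 9 ≡ 9; 3^4 ≡ 9² = 81 ≡ 19; 3^8 ≡ 19² = 361 ≡ 20. Multiply: 3^12 = 3^8 × 3^4 ≡ 20 × 19 (mod 31): 20 × 19 = 380 ≡ 8. So 3^12 ≡ 8 (mod 31).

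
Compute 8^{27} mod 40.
32

Using successive squaring:
Binary expansion of 27: 11011
Powers of 8 mod 40 (each is the square of the previous):
  8^1 ≡ 8 (mod 40)
  8^2 ≡ 8² = 64 ≡ 24 (mod 40)
  8^4 ≡ 24² = 576 ≡ 16 (mod 40)
  8^8 ≡ 16² = 256 ≡ 16 (mod 40)
  8^16 ≡ 16² = 256 ≡ 16 (mod 40)
27 = 16 + 8 + 2 + 1, so 8^27 = 8^16 × 8^8 × 8^2 × 8^1 ≡ 16 × 16 × 24 × 8 (mod 40)
Multiplying step by step:
  16 × 16 = 256 ≡ 16 (mod 40)
  16 × 24 = 384 ≡ 24 (mod 40)
  24 × 8 = 192 ≡ 32 (mod 40)
Result: 8^27 ≡ 32 (mod 40)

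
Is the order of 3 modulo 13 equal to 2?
No, the actual order is 3, not 2.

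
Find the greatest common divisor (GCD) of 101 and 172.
1

Using the Euclidean algorithm:
101 = 0 × 172 + 101
172 = 1 × 101 + 71
101 = 1 × 71 + 30
71 = 2 × 30 + 11
30 = 2 × 11 + 8
11 = 1 × 8 + 3
8 = 2 × 3 + 2
3 = 1 × 2 + 1
2 = 2 × 1 + 0

GCD(101, 172) = 1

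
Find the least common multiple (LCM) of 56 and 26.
728

First find GCD(56, 26) using the Euclidean algorithm:
56 = 2 × 26 + 4
26 = 6 × 4 + 2
4 = 2 × 2 + 0
GCD(56, 26) = 2

LCM formula: LCM(a, b) = (a × b) / GCD(a, b)
LCM(56, 26) = (56 × 26) / 2
LCM(56, 26) = 1456 / 2
LCM(56, 26) = 728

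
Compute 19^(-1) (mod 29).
19^(-1) ≡ 26 (mod 29). Verification: 19 × 26 = 494 ≡ 1 (mod 29)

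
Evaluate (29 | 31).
(29/31) = 29^{15} mod 31 = -1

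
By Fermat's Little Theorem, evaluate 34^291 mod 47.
By Fermat: 34^{46} ≡ 1 (mod 47). 291 = 6×46 + 15. So 34^{291} ≡ 34^{15} ≡ 14 (mod 47)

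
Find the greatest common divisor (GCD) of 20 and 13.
1

Using the Euclidean algorithm:
20 = 1 × 13 + 7
13 = 1 × 7 + 6
7 = 1 × 6 + 1
6 = 6 × 1 + 0

GCD(20, 13) = 1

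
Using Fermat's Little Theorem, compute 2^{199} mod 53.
50

By Fermat's Little Theorem, a^(p-1) ≡ 1 (mod p) for prime p and gcd(a, p) = 1
Here p = 53, so 2^52 ≡ 1 (mod 53)
We can reduce the exponent: 199 mod 52 = 43
So 2^199 ≡ 2^43 (mod 53)
Computing: 2^43 mod 53 = 50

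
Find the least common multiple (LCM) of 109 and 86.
9374

First find GCD(109, 86) using the Euclidean algorithm:
109 = 1 × 86 + 23
86 = 3 × 23 + 17
23 = 1 × 17 + 6
17 = 2 × 6 + 5
6 = 1 × 5 + 1
5 = 5 × 1 + 0
GCD(109, 86) = 1

LCM formula: LCM(a, b) = (a × b) / GCD(a, b)
LCM(109, 86) = (109 × 86) / 1
LCM(109, 86) = 9374 / 1
LCM(109, 86) = 9374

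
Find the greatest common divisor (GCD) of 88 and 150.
2

Using the Euclidean algorithm:
88 = 0 × 150 + 88
150 = 1 × 88 + 62
88 = 1 × 62 + 26
62 = 2 × 26 + 10
26 = 2 × 10 + 6
10 = 1 × 6 + 4
6 = 1 × 4 + 2
4 = 2 × 2 + 0

GCD(88, 150) = 2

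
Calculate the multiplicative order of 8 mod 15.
Powers of 8 mod 15: 8^1≡8, 8^2≡4, 8^3≡2, 8^4≡1. Order = 4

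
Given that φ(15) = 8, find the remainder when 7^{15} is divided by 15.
By Euler: 7^{8} ≡ 1 (mod 15) since gcd(7, 15) = 1. 15 = 1×8 + 7. So 7^{15} ≡ 7^{7} ≡ 13 (mod 15)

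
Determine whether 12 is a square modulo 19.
By Euler's criterion: 12^{9} ≡ 18 (mod 19). Since this equals -1 (≡ 18), 12 is not a QR.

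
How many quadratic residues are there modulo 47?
For prime 47, there are (p-1)/2 = (47-1)/2 = 23 quadratic residues (excluding 0).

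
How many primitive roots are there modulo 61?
16

The number of primitive roots modulo p is φ(p-1) = φ(60)
φ(60) = 16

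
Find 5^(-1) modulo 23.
14

Using Extended Euclidean Algorithm:
gcd(5, 23) = 1
Bezout coefficients: 5 × -9 + 23 × 2 = 1
So 5 × -9 ≡ 1 (mod 23)
The inverse is -9 mod 23 = 14
Verification: 5 × 14 = 70 = 3 × 23 + 1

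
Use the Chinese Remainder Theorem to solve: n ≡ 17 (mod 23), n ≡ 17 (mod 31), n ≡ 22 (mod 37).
13564

Using the Chinese Remainder Theorem:
M = product of moduli = 26381
For equation 1: M_1 = 1147, 1147 ≡ 20 (mod 23), inverse of 1147 mod 23 is 15 (check: 20 × 15 = 300 ≡ 1 (mod 23))
For equation 2: M_2 = 851, 851 ≡ 14 (mod 31), inverse of 851 mod 31 is 20 (check: 14 × 20 = 280 ≡ 1 (mod 31))
For equation 3: M_3 = 713, 713 ≡ 10 (mod 37), inverse of 713 mod 37 is 26 (check: 10 × 26 = 260 ≡ 1 (mod 37))
Combine: n ≡ Σ r_i×M_i×(M_i⁻¹ mod m_i) = 17×1147×15 + 17×851×20 + 22×713×26 = 292485 + 289340 + 407836 = 989661
989661 mod 26381 = 13564
n ≡ 13564 (mod 26381)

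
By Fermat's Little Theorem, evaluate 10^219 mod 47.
By Fermat: 10^{46} ≡ 1 (mod 47). 219 = 4×46 + 35. So 10^{219} ≡ 10^{35} ≡ 15 (mod 47)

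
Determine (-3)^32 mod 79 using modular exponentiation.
Using repeated squaring. (-3) ≡ 76 (mod 79). 32 = 32 (binary 100000). Repeated squaring mod 79: 76^1 ≡ 76; 76^2 ≡ 76² = 5776 ≡ 9; 76^4 ≡ 9² = 81 ≡ 2; 76^8 ≡ 2² = 4 ≡ 4; 76^16 ≡ 4² = 16 ≡ 16; 76^32 ≡ 16² = 256 ≡ 19. So (-3)^32 ≡ 19 (mod 79).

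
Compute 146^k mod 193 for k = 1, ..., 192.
g^1, g^2, ..., g^{192} mod 193: {146, 86, 11, 62, 174, 121, 103, 177, 173, 168, 17, 166, 111, 187, 89, 63, 127, 14, 114, 46, 154, 96, 120, 150, 91, 162, 106, 36, 45, 8, 10, 109, 88, 110, 41, 3, 52, 65, 33, 186, 136, 170, 116, 145, 133, 118, 51, 112, 140, 175, 74, 189, 188, 42, 149, 138, 76, 95, 167, 64, 80, 100, 125, 108, 135, 24, 30, 134, 71, 137, 123, 9, 156, 2, 99, 172, 22, 124, 155, 49, 13, 161, 153, 143, 34, 139, 29, 181, 178, 126, 61, 28, 35, 92, 115, 192, 47, 107, 182, 131, 19, 72, 90, 16, 20, 25, 176, 27, 82, 6, 104, 130, 66, 179, 79, 147, 39, 97, 73, 43, 102, 31, 87, 157, 148, 185, 183, 84, 105, 83, 152, 190, 141, 128, 160, 7, 57, 23, 77, 48, 60, 75, 142, 81, 53, 18, 119, 4, 5, 151, 44, 55, 117, 98, 26, 129, 113, 93, 68, 85, 58, 169, 163, 59, 122, 56, 70, 184, 37, 191, 94, 21, 171, 69, 38, 144, 180, 32, 40, 50, 159, 54, 164, 12, 15, 67, 132, 165, 158, 101, 78, 1}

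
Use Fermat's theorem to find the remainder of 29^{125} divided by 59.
28

By Fermat's Little Theorem, a^(p-1) ≡ 1 (mod p) for prime p and gcd(a, p) = 1
Here p = 59, so 29^58 ≡ 1 (mod 59)
We can reduce the exponent: 125 mod 58 = 9
So 29^125 ≡ 29^9 (mod 59)
Computing: 29^9 mod 59 = 28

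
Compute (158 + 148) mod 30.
6

(158 + 148) = 306
306 mod 30 = 6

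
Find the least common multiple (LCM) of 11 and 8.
88

First find GCD(11, 8) using the Euclidean algorithm:
11 = 1 × 8 + 3
8 = 2 × 3 + 2
3 = 1 × 2 + 1
2 = 2 × 1 + 0
GCD(11, 8) = 1

LCM formula: LCM(a, b) = (a × b) / GCD(a, b)
LCM(11, 8) = (11 × 8) / 1
LCM(11, 8) = 88 / 1
LCM(11, 8) = 88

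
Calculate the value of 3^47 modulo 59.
Using repeated squaring. 47 = 32 + 8 + 4 + 2 + 1 (binary 101111). Repeated squaring mod 59: 3^1 ≡ 3; 3^2 ≡ 3² = 9 ≡ 9; 3^4 ≡ 9² = 81 ≡ 22; 3^8 ≡ 22² = 484 ≡ 12; 3^16 ≡ 12² = 144 ≡ 26; 3^32 ≡ 26² = 676 ≡ 27. Multiply: 3^47 = 3^32 × 3^8 × 3^4 × 3^2 × 3^1 ≡ 27 × 12 × 22 × 9 × 3 (mod 59): 27 × 12 = 324 ≡ 29; 29 × 22 = 638 ≡ 48; 48 × 9 = 432 ≡ 19; 19 × 3 = 57 ≡ 57. So 3^47 ≡ 57 (mod 59).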